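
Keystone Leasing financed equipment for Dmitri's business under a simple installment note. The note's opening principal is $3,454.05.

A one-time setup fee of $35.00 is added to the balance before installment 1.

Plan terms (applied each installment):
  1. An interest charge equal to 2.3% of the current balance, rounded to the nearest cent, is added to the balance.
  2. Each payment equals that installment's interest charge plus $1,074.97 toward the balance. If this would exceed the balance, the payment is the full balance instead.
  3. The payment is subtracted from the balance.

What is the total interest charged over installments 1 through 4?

$172.65

# | Opening | Interest | Payment | End bal
1 | $3,489.05 | $80.25 | $1,155.22 | $2,414.08
2 | $2,414.08 | $55.52 | $1,130.49 | $1,339.11
3 | $1,339.11 | $30.80 | $1,105.77 | $264.14
4 | $264.14 | $6.08 | $270.22 | $0.00
Total interest: $80.25 + $55.52 + $30.80 + $6.08 = $172.65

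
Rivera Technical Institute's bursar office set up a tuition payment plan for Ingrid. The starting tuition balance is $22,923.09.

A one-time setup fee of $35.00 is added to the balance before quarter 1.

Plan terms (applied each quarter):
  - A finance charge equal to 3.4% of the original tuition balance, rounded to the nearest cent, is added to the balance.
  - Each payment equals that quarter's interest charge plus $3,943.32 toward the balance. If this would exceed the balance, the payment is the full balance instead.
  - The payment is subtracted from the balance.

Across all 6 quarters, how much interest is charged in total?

$4,676.34

Quarter 1: $22,958.09 +$779.39 interest = $23,737.48; pay $4,722.71 → $19,014.77
Quarter 2: $19,014.77 +$779.39 interest = $19,794.16; pay $4,722.71 → $15,071.45
Quarter 3: $15,071.45 +$779.39 interest = $15,850.84; pay $4,722.71 → $11,128.13
Quarter 4: $11,128.13 +$779.39 interest = $11,907.52; pay $4,722.71 → $7,184.81
Quarter 5: $7,184.81 +$779.39 interest = $7,964.20; pay $4,722.71 → $3,241.49
Quarter 6: $3,241.49 +$779.39 interest = $4,020.88; pay $4,020.88 → $0.00
Total interest: $779.39 + $779.39 + $779.39 + $779.39 + $779.39 + $779.39 = $4,676.34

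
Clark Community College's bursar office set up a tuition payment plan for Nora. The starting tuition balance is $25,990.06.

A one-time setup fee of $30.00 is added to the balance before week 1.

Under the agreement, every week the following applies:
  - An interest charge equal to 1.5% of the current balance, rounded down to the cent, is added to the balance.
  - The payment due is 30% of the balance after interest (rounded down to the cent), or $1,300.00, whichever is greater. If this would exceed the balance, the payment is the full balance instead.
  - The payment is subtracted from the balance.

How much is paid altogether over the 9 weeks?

$27,288.87

Week 1: opening $26,020.06; interest $390.30 → $26,410.36; payment $7,923.10; balance $18,487.26
Week 2: opening $18,487.26; interest $277.30 → $18,764.56; payment $5,629.36; balance $13,135.20
Week 3: opening $13,135.20; interest $197.02 → $13,332.22; payment $3,999.66; balance $9,332.56
Week 4: opening $9,332.56; interest $139.98 → $9,472.54; payment $2,841.76; balance $6,630.78
Week 5: opening $6,630.78; interest $99.46 → $6,730.24; payment $2,019.07; balance $4,711.17
Week 6: opening $4,711.17; interest $70.66 → $4,781.83; payment $1,434.54; balance $3,347.29
Week 7: opening $3,347.29; interest $50.20 → $3,397.49; payment $1,300.00; balance $2,097.49
Week 8: opening $2,097.49; interest $31.46 → $2,128.95; payment $1,300.00; balance $828.95
Week 9: opening $828.95; interest $12.43 → $841.38; payment $841.38; balance $0.00
Total paid: $27,288.87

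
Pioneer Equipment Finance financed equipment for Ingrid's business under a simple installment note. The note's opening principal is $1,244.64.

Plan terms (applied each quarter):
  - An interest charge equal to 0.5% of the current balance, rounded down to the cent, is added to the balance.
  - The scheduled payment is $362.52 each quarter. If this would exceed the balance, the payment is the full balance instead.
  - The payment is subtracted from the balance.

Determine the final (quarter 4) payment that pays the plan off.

$171.24

# | Opening | Interest | Payment | End bal
1 | $1,244.64 | $6.22 | $362.52 | $888.34
2 | $888.34 | $4.44 | $362.52 | $530.26
3 | $530.26 | $2.65 | $362.52 | $170.39
4 | $170.39 | $0.85 | $171.24 | $0.00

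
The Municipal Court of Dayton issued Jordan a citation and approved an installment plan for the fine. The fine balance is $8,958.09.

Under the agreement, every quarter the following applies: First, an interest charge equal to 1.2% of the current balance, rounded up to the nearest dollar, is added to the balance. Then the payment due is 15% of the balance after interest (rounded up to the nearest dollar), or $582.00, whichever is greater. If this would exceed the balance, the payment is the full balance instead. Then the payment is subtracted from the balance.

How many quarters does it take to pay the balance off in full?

# | Opening | Interest | Payment | End bal
1 | $8,958.09 | $108.00 | $1,360.00 | $7,706.09
2 | $7,706.09 | $93.00 | $1,170.00 | $6,629.09
3 | $6,629.09 | $80.00 | $1,007.00 | $5,702.09
4 | $5,702.09 | $69.00 | $866.00 | $4,905.09
5 | $4,905.09 | $59.00 | $745.00 | $4,219.09
6 | $4,219.09 | $51.00 | $641.00 | $3,629.09
7 | $3,629.09 | $44.00 | $582.00 | $3,091.09
8 | $3,091.09 | $38.00 | $582.00 | $2,547.09
9 | $2,547.09 | $31.00 | $582.00 | $1,996.09
10 | $1,996.09 | $24.00 | $582.00 | $1,438.09
11 | $1,438.09 | $18.00 | $582.00 | $874.09
12 | $874.09 | $11.00 | $582.00 | $303.09
13 | $303.09 | $4.00 | $307.09 | $0.00
Balance reaches $0.00 in quarter 13.

13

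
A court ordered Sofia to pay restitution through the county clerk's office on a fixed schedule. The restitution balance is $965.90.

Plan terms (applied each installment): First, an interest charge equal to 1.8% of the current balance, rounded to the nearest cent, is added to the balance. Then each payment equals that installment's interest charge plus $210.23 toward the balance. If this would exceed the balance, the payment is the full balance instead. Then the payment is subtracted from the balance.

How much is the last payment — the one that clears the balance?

$127.23

Installment 1: $965.90 +$17.39 interest = $983.29; pay $227.62 → $755.67
Installment 2: $755.67 +$13.60 interest = $769.27; pay $223.83 → $545.44
Installment 3: $545.44 +$9.82 interest = $555.26; pay $220.05 → $335.21
Installment 4: $335.21 +$6.03 interest = $341.24; pay $216.26 → $124.98
Installment 5: $124.98 +$2.25 interest = $127.23; pay $127.23 → $0.00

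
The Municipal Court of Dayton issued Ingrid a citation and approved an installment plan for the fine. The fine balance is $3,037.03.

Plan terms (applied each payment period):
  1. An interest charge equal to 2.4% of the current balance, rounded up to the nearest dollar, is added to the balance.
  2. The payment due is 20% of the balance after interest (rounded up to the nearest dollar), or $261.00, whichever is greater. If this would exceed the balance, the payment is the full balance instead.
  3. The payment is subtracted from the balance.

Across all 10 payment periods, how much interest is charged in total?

Payment period 1: $3,037.03 +$73.00 interest = $3,110.03; pay $623.00 → $2,487.03
Payment period 2: $2,487.03 +$60.00 interest = $2,547.03; pay $510.00 → $2,037.03
Payment period 3: $2,037.03 +$49.00 interest = $2,086.03; pay $418.00 → $1,668.03
Payment period 4: $1,668.03 +$41.00 interest = $1,709.03; pay $342.00 → $1,367.03
Payment period 5: $1,367.03 +$33.00 interest = $1,400.03; pay $281.00 → $1,119.03
Payment period 6: $1,119.03 +$27.00 interest = $1,146.03; pay $261.00 → $885.03
Payment period 7: $885.03 +$22.00 interest = $907.03; pay $261.00 → $646.03
Payment period 8: $646.03 +$16.00 interest = $662.03; pay $261.00 → $401.03
Payment period 9: $401.03 +$10.00 interest = $411.03; pay $261.00 → $150.03
Payment period 10: $150.03 +$4.00 interest = $154.03; pay $154.03 → $0.00
Total interest: $73.00 + $60.00 + $49.00 + $41.00 + $33.00 + $27.00 + $22.00 + $16.00 + $10.00 + $4.00 = $335.00

$335.00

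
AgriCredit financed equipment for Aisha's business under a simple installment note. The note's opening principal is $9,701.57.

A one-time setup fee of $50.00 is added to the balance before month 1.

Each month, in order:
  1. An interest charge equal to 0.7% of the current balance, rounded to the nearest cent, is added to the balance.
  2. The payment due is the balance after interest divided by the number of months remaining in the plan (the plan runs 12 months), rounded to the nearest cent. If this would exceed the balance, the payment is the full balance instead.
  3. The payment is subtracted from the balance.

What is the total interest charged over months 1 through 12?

$455.28

Month 1: opening $9,751.57; interest $68.26 → $9,819.83; payment $818.32; balance $9,001.51
Month 2: opening $9,001.51; interest $63.01 → $9,064.52; payment $824.05; balance $8,240.47
Month 3: opening $8,240.47; interest $57.68 → $8,298.15; payment $829.82; balance $7,468.33
Month 4: opening $7,468.33; interest $52.28 → $7,520.61; payment $835.62; balance $6,684.99
Month 5: opening $6,684.99; interest $46.79 → $6,731.78; payment $841.47; balance $5,890.31
Month 6: opening $5,890.31; interest $41.23 → $5,931.54; payment $847.36; balance $5,084.18
Month 7: opening $5,084.18; interest $35.59 → $5,119.77; payment $853.30; balance $4,266.47
Month 8: opening $4,266.47; interest $29.87 → $4,296.34; payment $859.27; balance $3,437.07
Month 9: opening $3,437.07; interest $24.06 → $3,461.13; payment $865.28; balance $2,595.85
Month 10: opening $2,595.85; interest $18.17 → $2,614.02; payment $871.34; balance $1,742.68
Month 11: opening $1,742.68; interest $12.20 → $1,754.88; payment $877.44; balance $877.44
Month 12: opening $877.44; interest $6.14 → $883.58; payment $883.58; balance $0.00
Total interest: $68.26 + $63.01 + $57.68 + $52.28 + $46.79 + $41.23 + $35.59 + $29.87 + $24.06 + $18.17 + $12.20 + $6.14 = $455.28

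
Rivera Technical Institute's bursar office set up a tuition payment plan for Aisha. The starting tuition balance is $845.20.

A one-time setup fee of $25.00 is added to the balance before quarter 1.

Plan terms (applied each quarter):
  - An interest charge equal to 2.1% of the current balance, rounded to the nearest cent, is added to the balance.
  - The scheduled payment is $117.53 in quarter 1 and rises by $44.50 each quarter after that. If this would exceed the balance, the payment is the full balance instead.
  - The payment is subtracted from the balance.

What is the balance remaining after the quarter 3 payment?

Quarter 1: $870.20 +$18.27 interest = $888.47; pay $117.53 → $770.94
Quarter 2: $770.94 +$16.19 interest = $787.13; pay $162.03 → $625.10
Quarter 3: $625.10 +$13.13 interest = $638.23; pay $206.53 → $431.70

$431.70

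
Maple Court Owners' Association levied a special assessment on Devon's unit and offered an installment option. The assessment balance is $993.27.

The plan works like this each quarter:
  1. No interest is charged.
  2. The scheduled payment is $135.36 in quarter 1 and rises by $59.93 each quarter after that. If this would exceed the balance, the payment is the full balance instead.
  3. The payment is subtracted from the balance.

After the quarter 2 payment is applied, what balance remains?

Quarter 1: opening $993.27; payment $135.36; balance $857.91
Quarter 2: opening $857.91; payment $195.29; balance $662.62

$662.62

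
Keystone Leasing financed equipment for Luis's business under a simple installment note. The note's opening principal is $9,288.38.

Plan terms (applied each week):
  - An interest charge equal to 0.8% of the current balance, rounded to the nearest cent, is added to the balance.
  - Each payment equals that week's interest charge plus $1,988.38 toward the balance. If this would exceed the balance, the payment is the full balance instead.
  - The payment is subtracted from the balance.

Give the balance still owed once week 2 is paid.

# | Opening | Interest | Payment | End bal
1 | $9,288.38 | $74.31 | $2,062.69 | $7,300.00
2 | $7,300.00 | $58.40 | $2,046.78 | $5,311.62

$5,311.62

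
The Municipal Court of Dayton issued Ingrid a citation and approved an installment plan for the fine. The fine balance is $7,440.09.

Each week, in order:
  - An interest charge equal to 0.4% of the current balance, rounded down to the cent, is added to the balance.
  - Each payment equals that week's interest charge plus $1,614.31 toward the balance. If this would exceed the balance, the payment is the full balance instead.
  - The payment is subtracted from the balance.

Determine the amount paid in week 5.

Week 1: $7,440.09 +$29.76 interest = $7,469.85; pay $1,644.07 → $5,825.78
Week 2: $5,825.78 +$23.30 interest = $5,849.08; pay $1,637.61 → $4,211.47
Week 3: $4,211.47 +$16.84 interest = $4,228.31; pay $1,631.15 → $2,597.16
Week 4: $2,597.16 +$10.38 interest = $2,607.54; pay $1,624.69 → $982.85
Week 5: $982.85 +$3.93 interest = $986.78; pay $986.78 → $0.00

$986.78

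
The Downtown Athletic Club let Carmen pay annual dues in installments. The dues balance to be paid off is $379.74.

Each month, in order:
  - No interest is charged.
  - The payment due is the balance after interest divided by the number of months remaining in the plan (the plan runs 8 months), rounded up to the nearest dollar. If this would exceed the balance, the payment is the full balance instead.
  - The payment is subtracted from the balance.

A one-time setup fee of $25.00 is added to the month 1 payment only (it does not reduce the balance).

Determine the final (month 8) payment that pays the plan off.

Month 1: $379.74 − $48.00 (+ $25.00 fee) → $331.74
Month 2: $331.74 − $48.00 → $283.74
Month 3: $283.74 − $48.00 → $235.74
Month 4: $235.74 − $48.00 → $187.74
Month 5: $187.74 − $47.00 → $140.74
Month 6: $140.74 − $47.00 → $93.74
Month 7: $93.74 − $47.00 → $46.74
Month 8: $46.74 − $46.74 → $0.00

$46.74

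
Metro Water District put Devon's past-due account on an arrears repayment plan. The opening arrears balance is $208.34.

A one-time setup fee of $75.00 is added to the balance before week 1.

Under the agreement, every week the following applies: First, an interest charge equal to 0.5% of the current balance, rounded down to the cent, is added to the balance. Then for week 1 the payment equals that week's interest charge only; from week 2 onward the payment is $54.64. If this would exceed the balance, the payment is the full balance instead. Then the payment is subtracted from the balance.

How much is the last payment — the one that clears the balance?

Week 1: opening $283.34; interest $1.41 → $284.75; payment $1.41; balance $283.34
Week 2: opening $283.34; interest $1.41 → $284.75; payment $54.64; balance $230.11
Week 3: opening $230.11; interest $1.15 → $231.26; payment $54.64; balance $176.62
Week 4: opening $176.62; interest $0.88 → $177.50; payment $54.64; balance $122.86
Week 5: opening $122.86; interest $0.61 → $123.47; payment $54.64; balance $68.83
Week 6: opening $68.83; interest $0.34 → $69.17; payment $54.64; balance $14.53
Week 7: opening $14.53; interest $0.07 → $14.60; payment $14.60; balance $0.00

$14.60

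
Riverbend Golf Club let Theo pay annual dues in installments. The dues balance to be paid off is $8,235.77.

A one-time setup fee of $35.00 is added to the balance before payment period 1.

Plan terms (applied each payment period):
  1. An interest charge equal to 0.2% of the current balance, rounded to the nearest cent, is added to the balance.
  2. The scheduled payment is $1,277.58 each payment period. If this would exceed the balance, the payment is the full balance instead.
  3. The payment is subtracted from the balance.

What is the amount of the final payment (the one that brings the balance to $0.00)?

$667.93

Payment period 1: opening $8,270.77; interest $16.54 → $8,287.31; payment $1,277.58; balance $7,009.73
Payment period 2: opening $7,009.73; interest $14.02 → $7,023.75; payment $1,277.58; balance $5,746.17
Payment period 3: opening $5,746.17; interest $11.49 → $5,757.66; payment $1,277.58; balance $4,480.08
Payment period 4: opening $4,480.08; interest $8.96 → $4,489.04; payment $1,277.58; balance $3,211.46
Payment period 5: opening $3,211.46; interest $6.42 → $3,217.88; payment $1,277.58; balance $1,940.30
Payment period 6: opening $1,940.30; interest $3.88 → $1,944.18; payment $1,277.58; balance $666.60
Payment period 7: opening $666.60; interest $1.33 → $667.93; payment $667.93; balance $0.00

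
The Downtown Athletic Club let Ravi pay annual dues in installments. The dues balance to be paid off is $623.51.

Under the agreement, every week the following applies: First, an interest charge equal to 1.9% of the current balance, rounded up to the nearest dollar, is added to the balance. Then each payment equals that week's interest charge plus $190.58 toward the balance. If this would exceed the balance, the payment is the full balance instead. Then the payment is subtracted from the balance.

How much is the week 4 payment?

$52.77

Week 1: $623.51 +$12.00 interest = $635.51; pay $202.58 → $432.93
Week 2: $432.93 +$9.00 interest = $441.93; pay $199.58 → $242.35
Week 3: $242.35 +$5.00 interest = $247.35; pay $195.58 → $51.77
Week 4: $51.77 +$1.00 interest = $52.77; pay $52.77 → $0.00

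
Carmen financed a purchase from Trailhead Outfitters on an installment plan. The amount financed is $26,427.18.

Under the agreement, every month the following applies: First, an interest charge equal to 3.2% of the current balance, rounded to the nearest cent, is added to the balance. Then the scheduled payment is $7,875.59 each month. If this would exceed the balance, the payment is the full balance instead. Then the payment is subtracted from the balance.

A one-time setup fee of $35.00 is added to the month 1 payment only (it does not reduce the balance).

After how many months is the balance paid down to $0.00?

# | Opening | Interest | Payment | Fee | End bal
1 | $26,427.18 | $845.67 | $7,875.59 | $35.00 | $19,397.26
2 | $19,397.26 | $620.71 | $7,875.59 | — | $12,142.38
3 | $12,142.38 | $388.56 | $7,875.59 | — | $4,655.35
4 | $4,655.35 | $148.97 | $4,804.32 | — | $0.00
Balance reaches $0.00 in month 4.

4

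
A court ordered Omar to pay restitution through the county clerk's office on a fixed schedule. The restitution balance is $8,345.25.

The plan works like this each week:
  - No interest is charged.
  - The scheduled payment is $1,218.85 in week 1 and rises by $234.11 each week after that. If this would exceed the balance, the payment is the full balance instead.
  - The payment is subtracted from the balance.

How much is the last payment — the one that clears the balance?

$2,065.19

Week 1: $8,345.25 − $1,218.85 → $7,126.40
Week 2: $7,126.40 − $1,452.96 → $5,673.44
Week 3: $5,673.44 − $1,687.07 → $3,986.37
Week 4: $3,986.37 − $1,921.18 → $2,065.19
Week 5: $2,065.19 − $2,065.19 → $0.00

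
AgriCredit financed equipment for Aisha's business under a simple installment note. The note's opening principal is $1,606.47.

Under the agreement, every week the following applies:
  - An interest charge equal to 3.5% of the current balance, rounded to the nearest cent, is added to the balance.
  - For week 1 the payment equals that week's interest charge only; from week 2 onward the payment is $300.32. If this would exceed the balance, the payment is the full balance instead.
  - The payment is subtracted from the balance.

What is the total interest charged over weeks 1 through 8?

Week 1: opening $1,606.47; interest $56.23 → $1,662.70; payment $56.23; balance $1,606.47
Week 2: opening $1,606.47; interest $56.23 → $1,662.70; payment $300.32; balance $1,362.38
Week 3: opening $1,362.38; interest $47.68 → $1,410.06; payment $300.32; balance $1,109.74
Week 4: opening $1,109.74; interest $38.84 → $1,148.58; payment $300.32; balance $848.26
Week 5: opening $848.26; interest $29.69 → $877.95; payment $300.32; balance $577.63
Week 6: opening $577.63; interest $20.22 → $597.85; payment $300.32; balance $297.53
Week 7: opening $297.53; interest $10.41 → $307.94; payment $300.32; balance $7.62
Week 8: opening $7.62; interest $0.27 → $7.89; payment $7.89; balance $0.00
Total interest: $56.23 + $56.23 + $47.68 + $38.84 + $29.69 + $20.22 + $10.41 + $0.27 = $259.57

$259.57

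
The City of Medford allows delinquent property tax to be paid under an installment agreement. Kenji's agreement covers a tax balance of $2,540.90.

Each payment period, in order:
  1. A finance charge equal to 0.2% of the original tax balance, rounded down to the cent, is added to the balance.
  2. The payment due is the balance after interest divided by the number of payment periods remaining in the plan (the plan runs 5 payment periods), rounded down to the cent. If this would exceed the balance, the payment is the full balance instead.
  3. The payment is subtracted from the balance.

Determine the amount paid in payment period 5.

Payment period 1: $2,540.90 +$5.08 interest = $2,545.98; pay $509.19 → $2,036.79
Payment period 2: $2,036.79 +$5.08 interest = $2,041.87; pay $510.46 → $1,531.41
Payment period 3: $1,531.41 +$5.08 interest = $1,536.49; pay $512.16 → $1,024.33
Payment period 4: $1,024.33 +$5.08 interest = $1,029.41; pay $514.70 → $514.71
Payment period 5: $514.71 +$5.08 interest = $519.79; pay $519.79 → $0.00

$519.79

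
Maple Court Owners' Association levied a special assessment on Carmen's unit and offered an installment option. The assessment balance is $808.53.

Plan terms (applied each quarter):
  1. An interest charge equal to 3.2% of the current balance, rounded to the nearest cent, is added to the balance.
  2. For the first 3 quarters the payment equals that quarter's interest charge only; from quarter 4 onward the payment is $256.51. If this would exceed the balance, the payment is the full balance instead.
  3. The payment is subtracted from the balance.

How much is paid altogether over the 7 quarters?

$944.40

Quarter 1: opening $808.53; interest $25.87 → $834.40; payment $25.87; balance $808.53
Quarter 2: opening $808.53; interest $25.87 → $834.40; payment $25.87; balance $808.53
Quarter 3: opening $808.53; interest $25.87 → $834.40; payment $25.87; balance $808.53
Quarter 4: opening $808.53; interest $25.87 → $834.40; payment $256.51; balance $577.89
Quarter 5: opening $577.89; interest $18.49 → $596.38; payment $256.51; balance $339.87
Quarter 6: opening $339.87; interest $10.88 → $350.75; payment $256.51; balance $94.24
Quarter 7: opening $94.24; interest $3.02 → $97.26; payment $97.26; balance $0.00
Total paid: $944.40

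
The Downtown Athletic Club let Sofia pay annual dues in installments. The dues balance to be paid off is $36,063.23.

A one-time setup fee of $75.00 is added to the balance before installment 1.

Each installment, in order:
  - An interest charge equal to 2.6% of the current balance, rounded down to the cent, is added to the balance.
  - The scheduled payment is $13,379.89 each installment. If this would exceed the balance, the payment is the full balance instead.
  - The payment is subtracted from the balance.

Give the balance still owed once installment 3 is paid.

Installment 1: opening $36,138.23; interest $939.59 → $37,077.82; payment $13,379.89; balance $23,697.93
Installment 2: opening $23,697.93; interest $616.14 → $24,314.07; payment $13,379.89; balance $10,934.18
Installment 3: opening $10,934.18; interest $284.28 → $11,218.46; payment $11,218.46; balance $0.00

$0.00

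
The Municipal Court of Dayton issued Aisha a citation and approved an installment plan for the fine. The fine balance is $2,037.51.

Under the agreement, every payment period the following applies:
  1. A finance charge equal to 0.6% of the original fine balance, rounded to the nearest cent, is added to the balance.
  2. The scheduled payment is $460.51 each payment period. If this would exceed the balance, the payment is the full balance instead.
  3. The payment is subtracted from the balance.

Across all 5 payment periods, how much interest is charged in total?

$61.15

Payment period 1: opening $2,037.51; interest $12.23 → $2,049.74; payment $460.51; balance $1,589.23
Payment period 2: opening $1,589.23; interest $12.23 → $1,601.46; payment $460.51; balance $1,140.95
Payment period 3: opening $1,140.95; interest $12.23 → $1,153.18; payment $460.51; balance $692.67
Payment period 4: opening $692.67; interest $12.23 → $704.90; payment $460.51; balance $244.39
Payment period 5: opening $244.39; interest $12.23 → $256.62; payment $256.62; balance $0.00
Total interest: $12.23 + $12.23 + $12.23 + $12.23 + $12.23 = $61.15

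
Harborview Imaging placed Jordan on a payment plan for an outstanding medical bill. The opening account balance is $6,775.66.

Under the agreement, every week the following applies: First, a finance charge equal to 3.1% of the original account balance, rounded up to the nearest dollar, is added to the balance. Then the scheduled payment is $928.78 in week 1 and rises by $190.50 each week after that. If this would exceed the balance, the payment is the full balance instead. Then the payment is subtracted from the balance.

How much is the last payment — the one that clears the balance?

$1,492.76

Week 1: opening $6,775.66; interest $211.00 → $6,986.66; payment $928.78; balance $6,057.88
Week 2: opening $6,057.88; interest $211.00 → $6,268.88; payment $1,119.28; balance $5,149.60
Week 3: opening $5,149.60; interest $211.00 → $5,360.60; payment $1,309.78; balance $4,050.82
Week 4: opening $4,050.82; interest $211.00 → $4,261.82; payment $1,500.28; balance $2,761.54
Week 5: opening $2,761.54; interest $211.00 → $2,972.54; payment $1,690.78; balance $1,281.76
Week 6: opening $1,281.76; interest $211.00 → $1,492.76; payment $1,492.76; balance $0.00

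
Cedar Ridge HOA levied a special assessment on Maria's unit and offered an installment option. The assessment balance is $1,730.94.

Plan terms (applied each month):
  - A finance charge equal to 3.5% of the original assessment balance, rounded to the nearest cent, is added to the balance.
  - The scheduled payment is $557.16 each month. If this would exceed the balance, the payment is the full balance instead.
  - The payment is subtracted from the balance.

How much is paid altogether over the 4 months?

$1,973.26

Month 1: opening $1,730.94; interest $60.58 → $1,791.52; payment $557.16; balance $1,234.36
Month 2: opening $1,234.36; interest $60.58 → $1,294.94; payment $557.16; balance $737.78
Month 3: opening $737.78; interest $60.58 → $798.36; payment $557.16; balance $241.20
Month 4: opening $241.20; interest $60.58 → $301.78; payment $301.78; balance $0.00
Total paid: $1,973.26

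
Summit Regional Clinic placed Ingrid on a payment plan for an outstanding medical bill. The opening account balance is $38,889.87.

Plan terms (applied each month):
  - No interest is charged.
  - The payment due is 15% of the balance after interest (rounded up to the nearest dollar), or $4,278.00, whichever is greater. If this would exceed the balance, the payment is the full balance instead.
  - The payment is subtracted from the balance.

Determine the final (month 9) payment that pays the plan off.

Month 1: $38,889.87 − $5,834.00 → $33,055.87
Month 2: $33,055.87 − $4,959.00 → $28,096.87
Month 3: $28,096.87 − $4,278.00 → $23,818.87
Month 4: $23,818.87 − $4,278.00 → $19,540.87
Month 5: $19,540.87 − $4,278.00 → $15,262.87
Month 6: $15,262.87 − $4,278.00 → $10,984.87
Month 7: $10,984.87 − $4,278.00 → $6,706.87
Month 8: $6,706.87 − $4,278.00 → $2,428.87
Month 9: $2,428.87 − $2,428.87 → $0.00

$2,428.87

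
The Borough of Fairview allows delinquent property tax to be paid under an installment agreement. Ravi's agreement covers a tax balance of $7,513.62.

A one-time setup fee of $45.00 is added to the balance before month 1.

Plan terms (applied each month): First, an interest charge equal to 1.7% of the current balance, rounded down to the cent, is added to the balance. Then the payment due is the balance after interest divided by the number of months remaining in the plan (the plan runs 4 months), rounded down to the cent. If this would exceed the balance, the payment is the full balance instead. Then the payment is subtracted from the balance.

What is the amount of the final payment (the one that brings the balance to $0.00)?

Month 1: $7,558.62 +$128.49 interest = $7,687.11; pay $1,921.77 → $5,765.34
Month 2: $5,765.34 +$98.01 interest = $5,863.35; pay $1,954.45 → $3,908.90
Month 3: $3,908.90 +$66.45 interest = $3,975.35; pay $1,987.67 → $1,987.68
Month 4: $1,987.68 +$33.79 interest = $2,021.47; pay $2,021.47 → $0.00

$2,021.47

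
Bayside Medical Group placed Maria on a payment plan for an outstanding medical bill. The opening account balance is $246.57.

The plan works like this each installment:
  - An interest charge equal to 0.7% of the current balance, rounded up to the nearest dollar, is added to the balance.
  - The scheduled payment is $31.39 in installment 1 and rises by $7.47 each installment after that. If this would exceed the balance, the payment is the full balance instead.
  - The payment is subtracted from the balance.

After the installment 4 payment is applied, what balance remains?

Installment 1: $246.57 +$2.00 interest = $248.57; pay $31.39 → $217.18
Installment 2: $217.18 +$2.00 interest = $219.18; pay $38.86 → $180.32
Installment 3: $180.32 +$2.00 interest = $182.32; pay $46.33 → $135.99
Installment 4: $135.99 +$1.00 interest = $136.99; pay $53.80 → $83.19

$83.19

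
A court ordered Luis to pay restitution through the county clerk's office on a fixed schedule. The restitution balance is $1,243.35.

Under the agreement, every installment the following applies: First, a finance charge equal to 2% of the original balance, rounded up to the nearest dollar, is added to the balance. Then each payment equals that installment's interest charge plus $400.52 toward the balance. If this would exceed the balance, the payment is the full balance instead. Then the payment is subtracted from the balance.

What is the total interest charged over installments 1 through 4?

Installment 1: $1,243.35 +$25.00 interest = $1,268.35; pay $425.52 → $842.83
Installment 2: $842.83 +$25.00 interest = $867.83; pay $425.52 → $442.31
Installment 3: $442.31 +$25.00 interest = $467.31; pay $425.52 → $41.79
Installment 4: $41.79 +$25.00 interest = $66.79; pay $66.79 → $0.00
Total interest: $25.00 + $25.00 + $25.00 + $25.00 = $100.00

$100.00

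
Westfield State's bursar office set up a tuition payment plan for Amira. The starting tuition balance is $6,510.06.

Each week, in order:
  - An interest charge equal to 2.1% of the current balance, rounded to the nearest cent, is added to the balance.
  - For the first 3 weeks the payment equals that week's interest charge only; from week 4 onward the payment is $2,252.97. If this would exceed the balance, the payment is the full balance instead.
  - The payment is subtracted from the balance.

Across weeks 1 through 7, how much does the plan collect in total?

# | Opening | Interest | Payment | End bal
1 | $6,510.06 | $136.71 | $136.71 | $6,510.06
2 | $6,510.06 | $136.71 | $136.71 | $6,510.06
3 | $6,510.06 | $136.71 | $136.71 | $6,510.06
4 | $6,510.06 | $136.71 | $2,252.97 | $4,393.80
5 | $4,393.80 | $92.27 | $2,252.97 | $2,233.10
6 | $2,233.10 | $46.90 | $2,252.97 | $27.03
7 | $27.03 | $0.57 | $27.60 | $0.00
Total paid: $7,196.64

$7,196.64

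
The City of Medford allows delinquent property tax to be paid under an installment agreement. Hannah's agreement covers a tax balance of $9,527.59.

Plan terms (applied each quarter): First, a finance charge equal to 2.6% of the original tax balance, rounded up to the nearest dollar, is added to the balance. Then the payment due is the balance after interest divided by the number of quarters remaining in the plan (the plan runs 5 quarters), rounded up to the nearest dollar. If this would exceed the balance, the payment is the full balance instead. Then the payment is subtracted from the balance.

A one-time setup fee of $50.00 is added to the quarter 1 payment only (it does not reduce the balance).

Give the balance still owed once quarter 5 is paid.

$0.00

Quarter 1: $9,527.59 +$248.00 interest = $9,775.59; pay $1,956.00 (+ $50.00 fee) → $7,819.59
Quarter 2: $7,819.59 +$248.00 interest = $8,067.59; pay $2,017.00 → $6,050.59
Quarter 3: $6,050.59 +$248.00 interest = $6,298.59; pay $2,100.00 → $4,198.59
Quarter 4: $4,198.59 +$248.00 interest = $4,446.59; pay $2,224.00 → $2,222.59
Quarter 5: $2,222.59 +$248.00 interest = $2,470.59; pay $2,470.59 → $0.00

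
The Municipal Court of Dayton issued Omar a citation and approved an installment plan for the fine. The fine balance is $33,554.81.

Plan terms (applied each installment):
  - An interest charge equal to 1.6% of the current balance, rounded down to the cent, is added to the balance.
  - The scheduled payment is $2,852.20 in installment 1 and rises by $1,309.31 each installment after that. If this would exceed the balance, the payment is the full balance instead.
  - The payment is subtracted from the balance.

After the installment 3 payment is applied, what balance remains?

$22,548.22

Installment 1: opening $33,554.81; interest $536.87 → $34,091.68; payment $2,852.20; balance $31,239.48
Installment 2: opening $31,239.48; interest $499.83 → $31,739.31; payment $4,161.51; balance $27,577.80
Installment 3: opening $27,577.80; interest $441.24 → $28,019.04; payment $5,470.82; balance $22,548.22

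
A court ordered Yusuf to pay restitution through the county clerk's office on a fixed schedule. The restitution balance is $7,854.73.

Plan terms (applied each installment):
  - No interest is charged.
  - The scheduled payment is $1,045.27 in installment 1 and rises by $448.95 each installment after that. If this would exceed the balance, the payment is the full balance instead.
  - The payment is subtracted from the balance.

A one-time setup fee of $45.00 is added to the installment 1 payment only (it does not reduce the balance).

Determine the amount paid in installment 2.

$1,494.22

# | Opening | Payment | Fee | End bal
1 | $7,854.73 | $1,045.27 | $45.00 | $6,809.46
2 | $6,809.46 | $1,494.22 | — | $5,315.24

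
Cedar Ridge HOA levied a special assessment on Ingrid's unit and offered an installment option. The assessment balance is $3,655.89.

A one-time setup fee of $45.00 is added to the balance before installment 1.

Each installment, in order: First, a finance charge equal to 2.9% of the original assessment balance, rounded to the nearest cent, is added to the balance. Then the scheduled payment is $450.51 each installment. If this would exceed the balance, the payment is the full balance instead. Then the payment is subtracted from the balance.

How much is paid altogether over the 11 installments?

$4,867.11

# | Opening | Interest | Payment | End bal
1 | $3,700.89 | $106.02 | $450.51 | $3,356.40
2 | $3,356.40 | $106.02 | $450.51 | $3,011.91
3 | $3,011.91 | $106.02 | $450.51 | $2,667.42
4 | $2,667.42 | $106.02 | $450.51 | $2,322.93
5 | $2,322.93 | $106.02 | $450.51 | $1,978.44
6 | $1,978.44 | $106.02 | $450.51 | $1,633.95
7 | $1,633.95 | $106.02 | $450.51 | $1,289.46
8 | $1,289.46 | $106.02 | $450.51 | $944.97
9 | $944.97 | $106.02 | $450.51 | $600.48
10 | $600.48 | $106.02 | $450.51 | $255.99
11 | $255.99 | $106.02 | $362.01 | $0.00
Total paid: $4,867.11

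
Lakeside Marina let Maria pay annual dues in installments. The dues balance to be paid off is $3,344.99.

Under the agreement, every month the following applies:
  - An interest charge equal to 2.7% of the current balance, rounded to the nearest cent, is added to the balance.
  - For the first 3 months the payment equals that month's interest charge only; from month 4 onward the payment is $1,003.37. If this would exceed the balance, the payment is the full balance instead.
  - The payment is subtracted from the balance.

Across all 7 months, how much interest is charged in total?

$481.58

Month 1: opening $3,344.99; interest $90.31 → $3,435.30; payment $90.31; balance $3,344.99
Month 2: opening $3,344.99; interest $90.31 → $3,435.30; payment $90.31; balance $3,344.99
Month 3: opening $3,344.99; interest $90.31 → $3,435.30; payment $90.31; balance $3,344.99
Month 4: opening $3,344.99; interest $90.31 → $3,435.30; payment $1,003.37; balance $2,431.93
Month 5: opening $2,431.93; interest $65.66 → $2,497.59; payment $1,003.37; balance $1,494.22
Month 6: opening $1,494.22; interest $40.34 → $1,534.56; payment $1,003.37; balance $531.19
Month 7: opening $531.19; interest $14.34 → $545.53; payment $545.53; balance $0.00
Total interest: $90.31 + $90.31 + $90.31 + $90.31 + $65.66 + $40.34 + $14.34 = $481.58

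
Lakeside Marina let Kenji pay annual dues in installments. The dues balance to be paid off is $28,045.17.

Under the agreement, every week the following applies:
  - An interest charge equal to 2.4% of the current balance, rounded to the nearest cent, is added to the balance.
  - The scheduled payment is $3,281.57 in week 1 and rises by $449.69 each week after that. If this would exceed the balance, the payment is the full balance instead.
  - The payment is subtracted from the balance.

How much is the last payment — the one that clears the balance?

$4,566.50

Week 1: $28,045.17 +$673.08 interest = $28,718.25; pay $3,281.57 → $25,436.68
Week 2: $25,436.68 +$610.48 interest = $26,047.16; pay $3,731.26 → $22,315.90
Week 3: $22,315.90 +$535.58 interest = $22,851.48; pay $4,180.95 → $18,670.53
Week 4: $18,670.53 +$448.09 interest = $19,118.62; pay $4,630.64 → $14,487.98
Week 5: $14,487.98 +$347.71 interest = $14,835.69; pay $5,080.33 → $9,755.36
Week 6: $9,755.36 +$234.13 interest = $9,989.49; pay $5,530.02 → $4,459.47
Week 7: $4,459.47 +$107.03 interest = $4,566.50; pay $4,566.50 → $0.00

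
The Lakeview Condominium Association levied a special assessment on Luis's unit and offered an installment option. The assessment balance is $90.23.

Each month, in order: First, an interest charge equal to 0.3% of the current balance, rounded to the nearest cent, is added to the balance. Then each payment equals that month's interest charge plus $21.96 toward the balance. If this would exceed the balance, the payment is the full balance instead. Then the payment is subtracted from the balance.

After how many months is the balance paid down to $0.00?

Month 1: $90.23 +$0.27 interest = $90.50; pay $22.23 → $68.27
Month 2: $68.27 +$0.20 interest = $68.47; pay $22.16 → $46.31
Month 3: $46.31 +$0.14 interest = $46.45; pay $22.10 → $24.35
Month 4: $24.35 +$0.07 interest = $24.42; pay $22.03 → $2.39
Month 5: $2.39 +$0.01 interest = $2.40; pay $2.40 → $0.00
Balance reaches $0.00 in month 5.

5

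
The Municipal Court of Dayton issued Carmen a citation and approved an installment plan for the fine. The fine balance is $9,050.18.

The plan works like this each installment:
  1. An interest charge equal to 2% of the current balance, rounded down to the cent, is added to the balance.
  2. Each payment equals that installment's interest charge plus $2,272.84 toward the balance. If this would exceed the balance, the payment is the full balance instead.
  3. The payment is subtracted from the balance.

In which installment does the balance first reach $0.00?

4

Installment 1: $9,050.18 +$181.00 interest = $9,231.18; pay $2,453.84 → $6,777.34
Installment 2: $6,777.34 +$135.54 interest = $6,912.88; pay $2,408.38 → $4,504.50
Installment 3: $4,504.50 +$90.09 interest = $4,594.59; pay $2,362.93 → $2,231.66
Installment 4: $2,231.66 +$44.63 interest = $2,276.29; pay $2,276.29 → $0.00
Balance reaches $0.00 in installment 4.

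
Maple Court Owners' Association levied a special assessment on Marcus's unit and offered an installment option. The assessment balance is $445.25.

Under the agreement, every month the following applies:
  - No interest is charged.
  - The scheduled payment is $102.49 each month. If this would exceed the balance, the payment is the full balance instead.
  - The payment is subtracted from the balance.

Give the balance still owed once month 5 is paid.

$0.00

Month 1: $445.25 − $102.49 → $342.76
Month 2: $342.76 − $102.49 → $240.27
Month 3: $240.27 − $102.49 → $137.78
Month 4: $137.78 − $102.49 → $35.29
Month 5: $35.29 − $35.29 → $0.00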